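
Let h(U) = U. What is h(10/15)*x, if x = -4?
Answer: -8/3 ≈ -2.6667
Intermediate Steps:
h(10/15)*x = (10/15)*(-4) = (10*(1/15))*(-4) = (⅔)*(-4) = -8/3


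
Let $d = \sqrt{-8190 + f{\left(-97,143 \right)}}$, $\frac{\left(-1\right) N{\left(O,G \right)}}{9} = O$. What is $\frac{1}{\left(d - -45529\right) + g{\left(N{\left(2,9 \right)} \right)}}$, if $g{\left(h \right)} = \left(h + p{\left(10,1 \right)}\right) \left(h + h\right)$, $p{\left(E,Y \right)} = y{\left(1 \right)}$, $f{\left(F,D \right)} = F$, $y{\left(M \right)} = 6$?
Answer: $\frac{45961}{2112421808} - \frac{i \sqrt{8287}}{2112421808} \approx 2.1757 \cdot 10^{-5} - 4.3094 \cdot 10^{-8} i$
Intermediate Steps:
$p{\left(E,Y \right)} = 6$
$N{\left(O,G \right)} = - 9 O$
$d = i \sqrt{8287}$ ($d = \sqrt{-8190 - 97} = \sqrt{-8287} = i \sqrt{8287} \approx 91.033 i$)
$g{\left(h \right)} = 2 h \left(6 + h\right)$ ($g{\left(h \right)} = \left(h + 6\right) \left(h + h\right) = \left(6 + h\right) 2 h = 2 h \left(6 + h\right)$)
$\frac{1}{\left(d - -45529\right) + g{\left(N{\left(2,9 \right)} \right)}} = \frac{1}{\left(i \sqrt{8287} - -45529\right) + 2 \left(\left(-9\right) 2\right) \left(6 - 18\right)} = \frac{1}{\left(i \sqrt{8287} + 45529\right) + 2 \left(-18\right) \left(6 - 18\right)} = \frac{1}{\left(45529 + i \sqrt{8287}\right) + 2 \left(-18\right) \left(-12\right)} = \frac{1}{\left(45529 + i \sqrt{8287}\right) + 432} = \frac{1}{45961 + i \sqrt{8287}}$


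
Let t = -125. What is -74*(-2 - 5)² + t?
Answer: -3751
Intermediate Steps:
-74*(-2 - 5)² + t = -74*(-2 - 5)² - 125 = -74*(-7)² - 125 = -74*49 - 125 = -3626 - 125 = -3751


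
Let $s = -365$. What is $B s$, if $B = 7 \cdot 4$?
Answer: $-10220$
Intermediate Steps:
$B = 28$
$B s = 28 \left(-365\right) = -10220$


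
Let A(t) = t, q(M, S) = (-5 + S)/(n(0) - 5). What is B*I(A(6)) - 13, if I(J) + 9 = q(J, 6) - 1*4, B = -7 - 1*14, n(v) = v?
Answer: 1321/5 ≈ 264.20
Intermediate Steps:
q(M, S) = 1 - S/5 (q(M, S) = (-5 + S)/(0 - 5) = (-5 + S)/(-5) = (-5 + S)*(-⅕) = 1 - S/5)
B = -21 (B = -7 - 14 = -21)
I(J) = -66/5 (I(J) = -9 + ((1 - ⅕*6) - 1*4) = -9 + ((1 - 6/5) - 4) = -9 + (-⅕ - 4) = -9 - 21/5 = -66/5)
B*I(A(6)) - 13 = -21*(-66/5) - 13 = 1386/5 - 13 = 1321/5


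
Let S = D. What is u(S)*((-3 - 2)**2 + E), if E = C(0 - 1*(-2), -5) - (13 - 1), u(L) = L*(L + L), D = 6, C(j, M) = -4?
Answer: 648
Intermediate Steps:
S = 6
u(L) = 2*L**2 (u(L) = L*(2*L) = 2*L**2)
E = -16 (E = -4 - (13 - 1) = -4 - 1*12 = -4 - 12 = -16)
u(S)*((-3 - 2)**2 + E) = (2*6**2)*((-3 - 2)**2 - 16) = (2*36)*((-5)**2 - 16) = 72*(25 - 16) = 72*9 = 648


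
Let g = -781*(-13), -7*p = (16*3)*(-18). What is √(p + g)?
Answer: √503545/7 ≈ 101.37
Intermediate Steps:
p = 864/7 (p = -16*3*(-18)/7 = -48*(-18)/7 = -⅐*(-864) = 864/7 ≈ 123.43)
g = 10153
√(p + g) = √(864/7 + 10153) = √(71935/7) = √503545/7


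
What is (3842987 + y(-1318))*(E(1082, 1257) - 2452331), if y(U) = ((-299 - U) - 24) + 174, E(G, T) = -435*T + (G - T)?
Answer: -11529780934956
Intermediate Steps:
E(G, T) = G - 436*T
y(U) = -149 - U (y(U) = (-323 - U) + 174 = -149 - U)
(3842987 + y(-1318))*(E(1082, 1257) - 2452331) = (3842987 + (-149 - 1*(-1318)))*((1082 - 436*1257) - 2452331) = (3842987 + (-149 + 1318))*((1082 - 548052) - 2452331) = (3842987 + 1169)*(-546970 - 2452331) = 3844156*(-2999301) = -11529780934956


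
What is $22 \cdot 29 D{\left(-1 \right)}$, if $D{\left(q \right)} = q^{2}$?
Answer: $638$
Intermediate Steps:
$22 \cdot 29 D{\left(-1 \right)} = 22 \cdot 29 \left(-1\right)^{2} = 638 \cdot 1 = 638$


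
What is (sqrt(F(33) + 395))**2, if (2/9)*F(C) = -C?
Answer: 493/2 ≈ 246.50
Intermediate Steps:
F(C) = -9*C/2 (F(C) = 9*(-C)/2 = -9*C/2)
(sqrt(F(33) + 395))**2 = (sqrt(-9/2*33 + 395))**2 = (sqrt(-297/2 + 395))**2 = (sqrt(493/2))**2 = (sqrt(986)/2)**2 = 493/2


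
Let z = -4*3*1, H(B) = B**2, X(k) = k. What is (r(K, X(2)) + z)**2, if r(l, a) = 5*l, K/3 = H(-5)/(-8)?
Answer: 221841/64 ≈ 3466.3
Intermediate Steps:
K = -75/8 (K = 3*((-5)**2/(-8)) = 3*(25*(-1/8)) = 3*(-25/8) = -75/8 ≈ -9.3750)
z = -12 (z = -12*1 = -12)
(r(K, X(2)) + z)**2 = (5*(-75/8) - 12)**2 = (-375/8 - 12)**2 = (-471/8)**2 = 221841/64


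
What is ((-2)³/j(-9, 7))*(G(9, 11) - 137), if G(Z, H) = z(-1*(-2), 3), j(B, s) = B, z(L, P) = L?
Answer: -120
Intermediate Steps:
G(Z, H) = 2 (G(Z, H) = -1*(-2) = 2)
((-2)³/j(-9, 7))*(G(9, 11) - 137) = ((-2)³/(-9))*(2 - 137) = -8*(-⅑)*(-135) = (8/9)*(-135) = -120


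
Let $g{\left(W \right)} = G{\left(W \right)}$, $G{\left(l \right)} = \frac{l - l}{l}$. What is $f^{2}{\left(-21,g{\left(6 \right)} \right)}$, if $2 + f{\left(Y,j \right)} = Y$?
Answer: $529$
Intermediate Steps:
$G{\left(l \right)} = 0$ ($G{\left(l \right)} = \frac{0}{l} = 0$)
$g{\left(W \right)} = 0$
$f{\left(Y,j \right)} = -2 + Y$
$f^{2}{\left(-21,g{\left(6 \right)} \right)} = \left(-2 - 21\right)^{2} = \left(-23\right)^{2} = 529$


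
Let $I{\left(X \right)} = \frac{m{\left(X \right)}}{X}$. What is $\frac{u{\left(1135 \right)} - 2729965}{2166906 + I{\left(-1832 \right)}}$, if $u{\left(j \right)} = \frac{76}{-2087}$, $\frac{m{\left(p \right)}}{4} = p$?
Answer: $- \frac{5697437031}{4522341170} \approx -1.2598$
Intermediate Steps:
$m{\left(p \right)} = 4 p$
$I{\left(X \right)} = 4$ ($I{\left(X \right)} = \frac{4 X}{X} = 4$)
$u{\left(j \right)} = - \frac{76}{2087}$ ($u{\left(j \right)} = 76 \left(- \frac{1}{2087}\right) = - \frac{76}{2087}$)
$\frac{u{\left(1135 \right)} - 2729965}{2166906 + I{\left(-1832 \right)}} = \frac{- \frac{76}{2087} - 2729965}{2166906 + 4} = - \frac{5697437031}{2087 \cdot 2166910} = \left(- \frac{5697437031}{2087}\right) \frac{1}{2166910} = - \frac{5697437031}{4522341170}$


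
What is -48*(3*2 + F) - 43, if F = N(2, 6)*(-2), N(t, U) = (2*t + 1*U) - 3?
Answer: 341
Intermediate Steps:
N(t, U) = -3 + U + 2*t (N(t, U) = (2*t + U) - 3 = (U + 2*t) - 3 = -3 + U + 2*t)
F = -14 (F = (-3 + 6 + 2*2)*(-2) = (-3 + 6 + 4)*(-2) = 7*(-2) = -14)
-48*(3*2 + F) - 43 = -48*(3*2 - 14) - 43 = -48*(6 - 14) - 43 = -48*(-8) - 43 = 384 - 43 = 341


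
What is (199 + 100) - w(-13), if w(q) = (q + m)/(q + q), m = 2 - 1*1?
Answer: 3881/13 ≈ 298.54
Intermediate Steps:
m = 1 (m = 2 - 1 = 1)
w(q) = (1 + q)/(2*q) (w(q) = (q + 1)/(q + q) = (1 + q)/((2*q)) = (1 + q)*(1/(2*q)) = (1 + q)/(2*q))
(199 + 100) - w(-13) = (199 + 100) - (1 - 13)/(2*(-13)) = 299 - (-1)*(-12)/(2*13) = 299 - 1*6/13 = 299 - 6/13 = 3881/13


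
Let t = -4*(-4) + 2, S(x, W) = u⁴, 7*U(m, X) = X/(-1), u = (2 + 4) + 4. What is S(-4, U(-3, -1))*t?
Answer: 180000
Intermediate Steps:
u = 10 (u = 6 + 4 = 10)
U(m, X) = -X/7 (U(m, X) = (X/(-1))/7 = (X*(-1))/7 = (-X)/7 = -X/7)
S(x, W) = 10000 (S(x, W) = 10⁴ = 10000)
t = 18 (t = 16 + 2 = 18)
S(-4, U(-3, -1))*t = 10000*18 = 180000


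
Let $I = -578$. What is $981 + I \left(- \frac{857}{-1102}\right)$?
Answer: $\frac{292858}{551} \approx 531.5$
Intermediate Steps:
$981 + I \left(- \frac{857}{-1102}\right) = 981 - 578 \left(- \frac{857}{-1102}\right) = 981 - 578 \left(\left(-857\right) \left(- \frac{1}{1102}\right)\right) = 981 - \frac{247673}{551} = \frac{292858}{551}$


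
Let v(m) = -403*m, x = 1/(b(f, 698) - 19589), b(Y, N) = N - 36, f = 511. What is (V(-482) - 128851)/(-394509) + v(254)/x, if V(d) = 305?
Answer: 764323935721712/394509 ≈ 1.9374e+9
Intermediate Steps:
b(Y, N) = -36 + N
x = -1/18927 (x = 1/((-36 + 698) - 19589) = 1/(662 - 19589) = 1/(-18927) = -1/18927 ≈ -5.2835e-5)
(V(-482) - 128851)/(-394509) + v(254)/x = (305 - 128851)/(-394509) + (-403*254)/(-1/18927) = -128546*(-1/394509) - 102362*(-18927) = 128546/394509 + 1937405574 = 764323935721712/394509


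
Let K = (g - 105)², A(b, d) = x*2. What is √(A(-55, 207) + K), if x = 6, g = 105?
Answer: 2*√3 ≈ 3.4641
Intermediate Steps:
A(b, d) = 12 (A(b, d) = 6*2 = 12)
K = 0 (K = (105 - 105)² = 0² = 0)
√(A(-55, 207) + K) = √(12 + 0) = √12 = 2*√3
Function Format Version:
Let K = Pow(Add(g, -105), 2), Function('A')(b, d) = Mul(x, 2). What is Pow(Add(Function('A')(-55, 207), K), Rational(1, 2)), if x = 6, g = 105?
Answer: Mul(2, Pow(3, Rational(1, 2))) ≈ 3.4641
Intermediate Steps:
Function('A')(b, d) = 12 (Function('A')(b, d) = Mul(6, 2) = 12)
K = 0 (K = Pow(Add(105, -105), 2) = Pow(0, 2) = 0)
Pow(Add(Function('A')(-55, 207), K), Rational(1, 2)) = Pow(Add(12, 0), Rational(1, 2)) = Pow(12, Rational(1, 2)) = Mul(2, Pow(3, Rational(1, 2)))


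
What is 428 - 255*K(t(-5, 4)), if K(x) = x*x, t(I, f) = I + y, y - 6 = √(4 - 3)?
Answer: -592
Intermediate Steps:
y = 7 (y = 6 + √(4 - 3) = 6 + √1 = 6 + 1 = 7)
t(I, f) = 7 + I (t(I, f) = I + 7 = 7 + I)
K(x) = x²
428 - 255*K(t(-5, 4)) = 428 - 255*(7 - 5)² = 428 - 255*2² = 428 - 255*4 = 428 - 1020 = -592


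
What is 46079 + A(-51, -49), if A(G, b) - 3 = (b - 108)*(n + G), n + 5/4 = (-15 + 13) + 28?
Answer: 200813/4 ≈ 50203.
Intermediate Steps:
n = 99/4 (n = -5/4 + ((-15 + 13) + 28) = -5/4 + (-2 + 28) = -5/4 + 26 = 99/4 ≈ 24.750)
A(G, b) = 3 + (-108 + b)*(99/4 + G) (A(G, b) = 3 + (b - 108)*(99/4 + G) = 3 + (-108 + b)*(99/4 + G))
46079 + A(-51, -49) = 46079 + (-2670 - 108*(-51) + (99/4)*(-49) - 51*(-49)) = 46079 + (-2670 + 5508 - 4851/4 + 2499) = 46079 + 16497/4 = 200813/4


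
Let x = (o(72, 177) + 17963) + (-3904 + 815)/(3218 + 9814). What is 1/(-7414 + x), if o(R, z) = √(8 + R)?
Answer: 1791528314328/18898393951805521 - 679332096*√5/18898393951805521 ≈ 9.4717e-5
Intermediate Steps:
x = 234090727/13032 + 4*√5 (x = (√(8 + 72) + 17963) + (-3904 + 815)/(3218 + 9814) = (√80 + 17963) - 3089/13032 = (4*√5 + 17963) - 3089*1/13032 = (17963 + 4*√5) - 3089/13032 = 234090727/13032 + 4*√5 ≈ 17972.)
1/(-7414 + x) = 1/(-7414 + (234090727/13032 + 4*√5)) = 1/(137471479/13032 + 4*√5)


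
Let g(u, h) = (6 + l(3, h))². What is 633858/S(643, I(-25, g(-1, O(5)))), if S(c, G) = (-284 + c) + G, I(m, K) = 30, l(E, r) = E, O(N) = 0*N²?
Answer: 633858/389 ≈ 1629.5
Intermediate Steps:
O(N) = 0
g(u, h) = 81 (g(u, h) = (6 + 3)² = 9² = 81)
S(c, G) = -284 + G + c
633858/S(643, I(-25, g(-1, O(5)))) = 633858/(-284 + 30 + 643) = 633858/389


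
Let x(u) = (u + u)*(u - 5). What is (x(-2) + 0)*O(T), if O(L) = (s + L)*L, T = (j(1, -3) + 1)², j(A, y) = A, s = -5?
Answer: -112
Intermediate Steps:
x(u) = 2*u*(-5 + u) (x(u) = (2*u)*(-5 + u) = 2*u*(-5 + u))
T = 4 (T = (1 + 1)² = 2² = 4)
O(L) = L*(-5 + L) (O(L) = (-5 + L)*L = L*(-5 + L))
(x(-2) + 0)*O(T) = (2*(-2)*(-5 - 2) + 0)*(4*(-5 + 4)) = (2*(-2)*(-7) + 0)*(4*(-1)) = (28 + 0)*(-4) = 28*(-4) = -112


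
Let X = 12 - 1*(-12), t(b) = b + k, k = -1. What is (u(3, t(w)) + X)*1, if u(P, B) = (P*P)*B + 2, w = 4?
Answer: 53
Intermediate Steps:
t(b) = -1 + b (t(b) = b - 1 = -1 + b)
u(P, B) = 2 + B*P**2 (u(P, B) = P**2*B + 2 = B*P**2 + 2 = 2 + B*P**2)
X = 24 (X = 12 + 12 = 24)
(u(3, t(w)) + X)*1 = ((2 + (-1 + 4)*3**2) + 24)*1 = ((2 + 3*9) + 24)*1 = ((2 + 27) + 24)*1 = (29 + 24)*1 = 53*1 = 53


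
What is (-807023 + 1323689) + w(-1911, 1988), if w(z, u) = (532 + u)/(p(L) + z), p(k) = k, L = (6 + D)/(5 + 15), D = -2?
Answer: 2468107182/4777 ≈ 5.1666e+5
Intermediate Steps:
L = ⅕ (L = (6 - 2)/(5 + 15) = 4/20 = 4*(1/20) = ⅕ ≈ 0.20000)
w(z, u) = (532 + u)/(⅕ + z)
(-807023 + 1323689) + w(-1911, 1988) = (-807023 + 1323689) + 5*(532 + 1988)/(1 + 5*(-1911)) = 516666 + 5*2520/(1 - 9555) = 516666 + 5*2520/(-9554) = 516666 + 5*(-1/9554)*2520 = 516666 - 6300/4777 = 2468107182/4777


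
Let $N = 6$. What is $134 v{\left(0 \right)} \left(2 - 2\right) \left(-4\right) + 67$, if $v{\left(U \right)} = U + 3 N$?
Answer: $67$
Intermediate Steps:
$v{\left(U \right)} = 18 + U$ ($v{\left(U \right)} = U + 3 \cdot 6 = U + 18 = 18 + U$)
$134 v{\left(0 \right)} \left(2 - 2\right) \left(-4\right) + 67 = 134 \left(18 + 0\right) \left(2 - 2\right) \left(-4\right) + 67 = 134 \cdot 18 \cdot 0 \left(-4\right) + 67 = 134 \cdot 18 \cdot 0 + 67 = 134 \cdot 0 + 67 = 0 + 67 = 67$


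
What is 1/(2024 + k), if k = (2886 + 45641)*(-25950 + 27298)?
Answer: 1/65416420 ≈ 1.5287e-8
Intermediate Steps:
k = 65414396 (k = 48527*1348 = 65414396)
1/(2024 + k) = 1/(2024 + 65414396) = 1/65416420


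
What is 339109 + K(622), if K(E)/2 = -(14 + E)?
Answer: 337837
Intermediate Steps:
K(E) = -28 - 2*E (K(E) = 2*(-(14 + E)) = 2*(-14 - E) = -28 - 2*E)
339109 + K(622) = 339109 + (-28 - 2*622) = 339109 + (-28 - 1244) = 339109 - 1272 = 337837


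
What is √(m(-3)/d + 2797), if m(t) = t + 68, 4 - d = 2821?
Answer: 2*√616538323/939 ≈ 52.886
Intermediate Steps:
d = -2817 (d = 4 - 1*2821 = 4 - 2821 = -2817)
m(t) = 68 + t
√(m(-3)/d + 2797) = √((68 - 3)/(-2817) + 2797) = √(65*(-1/2817) + 2797) = √(-65/2817 + 2797) = √(7879084/2817) = 2*√616538323/939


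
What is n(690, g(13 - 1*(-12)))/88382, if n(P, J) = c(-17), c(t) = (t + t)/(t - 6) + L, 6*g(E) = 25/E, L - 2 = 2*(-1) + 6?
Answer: 86/1016393 ≈ 8.4613e-5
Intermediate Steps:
L = 6 (L = 2 + (2*(-1) + 6) = 2 + (-2 + 6) = 2 + 4 = 6)
g(E) = 25/(6*E) (g(E) = (25/E)/6 = 25/(6*E))
c(t) = 6 + 2*t/(-6 + t) (c(t) = (t + t)/(t - 6) + 6 = (2*t)/(-6 + t) + 6 = 2*t/(-6 + t) + 6 = 6 + 2*t/(-6 + t))
n(P, J) = 172/23 (n(P, J) = 4*(-9 + 2*(-17))/(-6 - 17) = 4*(-9 - 34)/(-23) = 4*(-1/23)*(-43) = 172/23)
n(690, g(13 - 1*(-12)))/88382 = (172/23)/88382 = (172/23)*(1/88382) = 86/1016393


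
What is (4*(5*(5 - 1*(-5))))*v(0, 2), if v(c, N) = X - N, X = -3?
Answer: -1000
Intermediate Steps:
v(c, N) = -3 - N
(4*(5*(5 - 1*(-5))))*v(0, 2) = (4*(5*(5 - 1*(-5))))*(-3 - 1*2) = (4*(5*(5 + 5)))*(-3 - 2) = (4*(5*10))*(-5) = (4*50)*(-5) = 200*(-5) = -1000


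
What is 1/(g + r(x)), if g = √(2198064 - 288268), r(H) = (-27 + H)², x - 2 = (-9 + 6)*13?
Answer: 1024/3716855 - √477449/7433710 ≈ 0.00018255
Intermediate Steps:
x = -37 (x = 2 + (-9 + 6)*13 = 2 - 3*13 = 2 - 39 = -37)
g = 2*√477449 (g = √1909796 = 2*√477449 ≈ 1382.0)
1/(g + r(x)) = 1/(2*√477449 + (-27 - 37)²) = 1/(2*√477449 + (-64)²) = 1/(2*√477449 + 4096) = 1/(4096 + 2*√477449)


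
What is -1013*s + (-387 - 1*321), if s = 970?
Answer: -983318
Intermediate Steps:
-1013*s + (-387 - 1*321) = -1013*970 + (-387 - 1*321) = -982610 + (-387 - 321) = -982610 - 708 = -983318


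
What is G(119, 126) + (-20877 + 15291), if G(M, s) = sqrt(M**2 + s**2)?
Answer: -5586 + 7*sqrt(613) ≈ -5412.7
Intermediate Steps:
G(119, 126) + (-20877 + 15291) = sqrt(119**2 + 126**2) + (-20877 + 15291) = sqrt(14161 + 15876) - 5586 = sqrt(30037) - 5586 = 7*sqrt(613) - 5586 = -5586 + 7*sqrt(613)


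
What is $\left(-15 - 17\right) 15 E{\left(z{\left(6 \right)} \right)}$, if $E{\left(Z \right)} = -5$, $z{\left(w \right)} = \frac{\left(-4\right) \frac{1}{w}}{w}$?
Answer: $2400$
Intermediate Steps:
$z{\left(w \right)} = - \frac{4}{w^{2}}$
$\left(-15 - 17\right) 15 E{\left(z{\left(6 \right)} \right)} = \left(-15 - 17\right) 15 \left(-5\right) = \left(-32\right) 15 \left(-5\right) = \left(-480\right) \left(-5\right) = 2400$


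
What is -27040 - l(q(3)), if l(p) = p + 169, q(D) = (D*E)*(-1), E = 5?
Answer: -27194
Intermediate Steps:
q(D) = -5*D (q(D) = (D*5)*(-1) = (5*D)*(-1) = -5*D)
l(p) = 169 + p
-27040 - l(q(3)) = -27040 - (169 - 5*3) = -27040 - (169 - 15) = -27040 - 1*154 = -27040 - 154 = -27194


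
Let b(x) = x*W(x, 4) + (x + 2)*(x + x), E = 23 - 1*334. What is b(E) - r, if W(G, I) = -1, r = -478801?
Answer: 671310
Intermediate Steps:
E = -311 (E = 23 - 334 = -311)
b(x) = -x + 2*x*(2 + x) (b(x) = x*(-1) + (x + 2)*(x + x) = -x + (2 + x)*(2*x) = -x + 2*x*(2 + x))
b(E) - r = -311*(3 + 2*(-311)) - 1*(-478801) = -311*(3 - 622) + 478801 = -311*(-619) + 478801 = 192509 + 478801 = 671310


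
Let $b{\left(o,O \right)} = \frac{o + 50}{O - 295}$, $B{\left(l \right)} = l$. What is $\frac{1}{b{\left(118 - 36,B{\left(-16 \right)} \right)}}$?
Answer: $- \frac{311}{132} \approx -2.3561$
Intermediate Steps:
$b{\left(o,O \right)} = \frac{50 + o}{-295 + O}$
$\frac{1}{b{\left(118 - 36,B{\left(-16 \right)} \right)}} = \frac{1}{\frac{1}{-295 - 16} \left(50 + \left(118 - 36\right)\right)} = \frac{1}{\frac{1}{-311} \left(50 + 82\right)} = \frac{1}{\left(- \frac{1}{311}\right) 132} = \frac{1}{- \frac{132}{311}} = - \frac{311}{132}$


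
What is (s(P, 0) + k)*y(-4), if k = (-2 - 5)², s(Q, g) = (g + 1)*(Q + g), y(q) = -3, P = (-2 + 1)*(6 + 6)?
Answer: -111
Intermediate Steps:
P = -12 (P = -1*12 = -12)
s(Q, g) = (1 + g)*(Q + g)
k = 49 (k = (-7)² = 49)
(s(P, 0) + k)*y(-4) = ((-12 + 0 + 0² - 12*0) + 49)*(-3) = ((-12 + 0 + 0 + 0) + 49)*(-3) = (-12 + 49)*(-3) = 37*(-3) = -111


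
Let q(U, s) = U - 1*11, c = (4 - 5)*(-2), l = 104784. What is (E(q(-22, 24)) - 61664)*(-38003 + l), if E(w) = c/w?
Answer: -12353962894/3 ≈ -4.1180e+9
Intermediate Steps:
c = 2 (c = -1*(-2) = 2)
q(U, s) = -11 + U (q(U, s) = U - 11 = -11 + U)
E(w) = 2/w
(E(q(-22, 24)) - 61664)*(-38003 + l) = (2/(-11 - 22) - 61664)*(-38003 + 104784) = (2/(-33) - 61664)*66781 = (2*(-1/33) - 61664)*66781 = (-2/33 - 61664)*66781 = -2034914/33*66781 = -12353962894/3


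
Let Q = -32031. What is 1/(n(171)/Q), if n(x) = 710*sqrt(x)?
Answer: -10677*sqrt(19)/13490 ≈ -3.4500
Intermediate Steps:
1/(n(171)/Q) = 1/((710*sqrt(171))/(-32031)) = 1/((710*(3*sqrt(19)))*(-1/32031)) = 1/((2130*sqrt(19))*(-1/32031)) = 1/(-710*sqrt(19)/10677) = -10677*sqrt(19)/13490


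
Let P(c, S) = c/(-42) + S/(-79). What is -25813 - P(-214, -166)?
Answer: -42835706/1659 ≈ -25820.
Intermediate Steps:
P(c, S) = -c/42 - S/79 (P(c, S) = c*(-1/42) + S*(-1/79) = -c/42 - S/79)
-25813 - P(-214, -166) = -25813 - (-1/42*(-214) - 1/79*(-166)) = -25813 - (107/21 + 166/79) = -25813 - 1*11939/1659 = -25813 - 11939/1659 = -42835706/1659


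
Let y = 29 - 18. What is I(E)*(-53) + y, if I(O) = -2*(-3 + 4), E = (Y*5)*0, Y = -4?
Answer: 117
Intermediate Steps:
E = 0 (E = -4*5*0 = -20*0 = 0)
I(O) = -2 (I(O) = -2*1 = -2)
y = 11
I(E)*(-53) + y = -2*(-53) + 11 = 106 + 11 = 117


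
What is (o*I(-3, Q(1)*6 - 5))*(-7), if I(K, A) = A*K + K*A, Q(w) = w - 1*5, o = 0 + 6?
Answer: -7308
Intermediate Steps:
o = 6
Q(w) = -5 + w (Q(w) = w - 5 = -5 + w)
I(K, A) = 2*A*K (I(K, A) = A*K + A*K = 2*A*K)
(o*I(-3, Q(1)*6 - 5))*(-7) = (6*(2*((-5 + 1)*6 - 5)*(-3)))*(-7) = (6*(2*(-4*6 - 5)*(-3)))*(-7) = (6*(2*(-24 - 5)*(-3)))*(-7) = (6*(2*(-29)*(-3)))*(-7) = (6*174)*(-7) = 1044*(-7) = -7308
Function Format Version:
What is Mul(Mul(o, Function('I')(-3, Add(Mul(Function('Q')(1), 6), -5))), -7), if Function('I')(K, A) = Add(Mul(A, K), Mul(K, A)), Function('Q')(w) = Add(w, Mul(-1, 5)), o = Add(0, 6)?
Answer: -7308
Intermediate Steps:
o = 6
Function('Q')(w) = Add(-5, w) (Function('Q')(w) = Add(w, -5) = Add(-5, w))
Function('I')(K, A) = Mul(2, A, K) (Function('I')(K, A) = Add(Mul(A, K), Mul(A, K)) = Mul(2, A, K))
Mul(Mul(o, Function('I')(-3, Add(Mul(Function('Q')(1), 6), -5))), -7) = Mul(Mul(6, Mul(2, Add(Mul(Add(-5, 1), 6), -5), -3)), -7) = Mul(Mul(6, Mul(2, Add(Mul(-4, 6), -5), -3)), -7) = Mul(Mul(6, Mul(2, Add(-24, -5), -3)), -7) = Mul(Mul(6, Mul(2, -29, -3)), -7) = Mul(Mul(6, 174), -7) = Mul(1044, -7) = -7308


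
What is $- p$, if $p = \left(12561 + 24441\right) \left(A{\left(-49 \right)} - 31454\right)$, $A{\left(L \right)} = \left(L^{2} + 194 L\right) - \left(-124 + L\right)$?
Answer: $1420358772$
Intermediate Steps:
$A{\left(L \right)} = 124 + L^{2} + 193 L$
$p = -1420358772$ ($p = \left(12561 + 24441\right) \left(\left(124 + \left(-49\right)^{2} + 193 \left(-49\right)\right) - 31454\right) = 37002 \left(\left(124 + 2401 - 9457\right) - 31454\right) = 37002 \left(-6932 - 31454\right) = 37002 \left(-38386\right) = -1420358772$)
$- p = \left(-1\right) \left(-1420358772\right) = 1420358772$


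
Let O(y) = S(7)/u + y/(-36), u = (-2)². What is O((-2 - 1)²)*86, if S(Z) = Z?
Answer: 129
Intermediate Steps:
u = 4
O(y) = 7/4 - y/36 (O(y) = 7/4 + y/(-36) = 7*(¼) + y*(-1/36) = 7/4 - y/36)
O((-2 - 1)²)*86 = (7/4 - (-2 - 1)²/36)*86 = (7/4 - 1/36*(-3)²)*86 = (7/4 - 1/36*9)*86 = (7/4 - ¼)*86 = (3/2)*86 = 129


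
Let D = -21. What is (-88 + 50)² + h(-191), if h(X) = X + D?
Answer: 1232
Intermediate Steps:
h(X) = -21 + X (h(X) = X - 21 = -21 + X)
(-88 + 50)² + h(-191) = (-88 + 50)² + (-21 - 191) = (-38)² - 212 = 1444 - 212 = 1232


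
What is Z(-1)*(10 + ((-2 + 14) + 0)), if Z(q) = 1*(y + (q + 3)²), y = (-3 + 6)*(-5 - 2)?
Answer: -374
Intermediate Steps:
y = -21 (y = 3*(-7) = -21)
Z(q) = -21 + (3 + q)² (Z(q) = 1*(-21 + (q + 3)²) = 1*(-21 + (3 + q)²) = -21 + (3 + q)²)
Z(-1)*(10 + ((-2 + 14) + 0)) = (-21 + (3 - 1)²)*(10 + ((-2 + 14) + 0)) = (-21 + 2²)*(10 + (12 + 0)) = (-21 + 4)*(10 + 12) = -17*22 = -374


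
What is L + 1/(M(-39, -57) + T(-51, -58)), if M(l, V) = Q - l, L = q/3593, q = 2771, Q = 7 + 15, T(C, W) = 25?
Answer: 241899/308998 ≈ 0.78285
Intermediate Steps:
Q = 22
L = 2771/3593 ≈ 0.77122
M(l, V) = 22 - l
L + 1/(M(-39, -57) + T(-51, -58)) = 2771/3593 + 1/((22 - 1*(-39)) + 25) = 2771/3593 + 1/((22 + 39) + 25) = 2771/3593 + 1/(61 + 25) = 2771/3593 + 1/86 = 241899/308998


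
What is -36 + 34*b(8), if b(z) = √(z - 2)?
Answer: -36 + 34*√6 ≈ 47.283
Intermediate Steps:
b(z) = √(-2 + z)
-36 + 34*b(8) = -36 + 34*√(-2 + 8) = -36 + 34*√6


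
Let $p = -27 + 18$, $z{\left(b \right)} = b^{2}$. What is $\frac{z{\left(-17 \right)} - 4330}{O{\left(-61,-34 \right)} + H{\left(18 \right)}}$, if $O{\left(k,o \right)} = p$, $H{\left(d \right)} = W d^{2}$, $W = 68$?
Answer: $- \frac{449}{2447} \approx -0.18349$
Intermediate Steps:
$H{\left(d \right)} = 68 d^{2}$
$p = -9$
$O{\left(k,o \right)} = -9$
$\frac{z{\left(-17 \right)} - 4330}{O{\left(-61,-34 \right)} + H{\left(18 \right)}} = \frac{\left(-17\right)^{2} - 4330}{-9 + 68 \cdot 18^{2}} = \frac{289 - 4330}{-9 + 68 \cdot 324} = - \frac{4041}{-9 + 22032} = - \frac{4041}{22023} = \left(-4041\right) \frac{1}{22023} = - \frac{449}{2447}$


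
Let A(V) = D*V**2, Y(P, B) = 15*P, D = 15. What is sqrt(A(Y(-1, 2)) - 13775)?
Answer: 20*I*sqrt(26) ≈ 101.98*I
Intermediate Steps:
A(V) = 15*V**2
sqrt(A(Y(-1, 2)) - 13775) = sqrt(15*(15*(-1))**2 - 13775) = sqrt(15*(-15)**2 - 13775) = sqrt(15*225 - 13775) = sqrt(3375 - 13775) = sqrt(-10400) = 20*I*sqrt(26)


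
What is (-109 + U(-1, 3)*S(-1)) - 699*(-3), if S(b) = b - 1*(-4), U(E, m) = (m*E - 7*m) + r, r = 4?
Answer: 1928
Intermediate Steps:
U(E, m) = 4 - 7*m + E*m (U(E, m) = (m*E - 7*m) + 4 = (E*m - 7*m) + 4 = (-7*m + E*m) + 4 = 4 - 7*m + E*m)
S(b) = 4 + b (S(b) = b + 4 = 4 + b)
(-109 + U(-1, 3)*S(-1)) - 699*(-3) = (-109 + (4 - 7*3 - 1*3)*(4 - 1)) - 699*(-3) = (-109 + (4 - 21 - 3)*3) - 1*(-2097) = (-109 - 20*3) + 2097 = (-109 - 60) + 2097 = -169 + 2097 = 1928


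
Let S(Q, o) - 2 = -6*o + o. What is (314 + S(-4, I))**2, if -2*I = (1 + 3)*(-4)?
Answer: 76176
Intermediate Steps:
I = 8 (I = -(1 + 3)*(-4)/2 = -2*(-4) = -1/2*(-16) = 8)
S(Q, o) = 2 - 5*o (S(Q, o) = 2 + (-6*o + o) = 2 - 5*o)
(314 + S(-4, I))**2 = (314 + (2 - 5*8))**2 = (314 + (2 - 40))**2 = (314 - 38)**2 = 276**2 = 76176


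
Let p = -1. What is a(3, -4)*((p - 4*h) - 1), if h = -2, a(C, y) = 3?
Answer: 18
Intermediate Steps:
a(3, -4)*((p - 4*h) - 1) = 3*((-1 - 4*(-2)) - 1) = 3*((-1 + 8) - 1) = 3*(7 - 1) = 3*6 = 18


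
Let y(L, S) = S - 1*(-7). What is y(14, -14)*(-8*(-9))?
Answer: -504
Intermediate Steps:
y(L, S) = 7 + S (y(L, S) = S + 7 = 7 + S)
y(14, -14)*(-8*(-9)) = (7 - 14)*(-8*(-9)) = -7*72 = -504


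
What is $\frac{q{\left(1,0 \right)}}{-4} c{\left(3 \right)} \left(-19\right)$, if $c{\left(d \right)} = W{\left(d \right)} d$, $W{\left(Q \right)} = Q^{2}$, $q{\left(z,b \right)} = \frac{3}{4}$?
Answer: $\frac{1539}{16} \approx 96.188$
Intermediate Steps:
$q{\left(z,b \right)} = \frac{3}{4}$ ($q{\left(z,b \right)} = 3 \cdot \frac{1}{4} = \frac{3}{4}$)
$c{\left(d \right)} = d^{3}$ ($c{\left(d \right)} = d^{2} d = d^{3}$)
$\frac{q{\left(1,0 \right)}}{-4} c{\left(3 \right)} \left(-19\right) = \frac{3}{4 \left(-4\right)} 3^{3} \left(-19\right) = \frac{3}{4} \left(- \frac{1}{4}\right) 27 \left(-19\right) = \left(- \frac{3}{16}\right) 27 \left(-19\right) = \left(- \frac{81}{16}\right) \left(-19\right) = \frac{1539}{16}$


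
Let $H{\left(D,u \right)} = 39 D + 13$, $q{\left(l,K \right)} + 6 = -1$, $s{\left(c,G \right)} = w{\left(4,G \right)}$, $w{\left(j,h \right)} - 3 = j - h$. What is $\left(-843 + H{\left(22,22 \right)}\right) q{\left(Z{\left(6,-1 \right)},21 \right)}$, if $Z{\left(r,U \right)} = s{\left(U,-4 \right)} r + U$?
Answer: $-196$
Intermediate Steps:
$w{\left(j,h \right)} = 3 + j - h$ ($w{\left(j,h \right)} = 3 - \left(h - j\right) = 3 + j - h$)
$s{\left(c,G \right)} = 7 - G$ ($s{\left(c,G \right)} = 3 + 4 - G = 7 - G$)
$Z{\left(r,U \right)} = U + 11 r$ ($Z{\left(r,U \right)} = \left(7 - -4\right) r + U = \left(7 + 4\right) r + U = 11 r + U = U + 11 r$)
$q{\left(l,K \right)} = -7$ ($q{\left(l,K \right)} = -6 - 1 = -7$)
$H{\left(D,u \right)} = 13 + 39 D$
$\left(-843 + H{\left(22,22 \right)}\right) q{\left(Z{\left(6,-1 \right)},21 \right)} = \left(-843 + \left(13 + 39 \cdot 22\right)\right) \left(-7\right) = \left(-843 + \left(13 + 858\right)\right) \left(-7\right) = \left(-843 + 871\right) \left(-7\right) = 28 \left(-7\right) = -196$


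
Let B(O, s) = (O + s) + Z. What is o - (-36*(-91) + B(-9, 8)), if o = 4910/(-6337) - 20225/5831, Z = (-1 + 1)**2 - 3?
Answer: -121060621819/36951047 ≈ -3276.2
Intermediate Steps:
Z = -3 (Z = 0**2 - 3 = 0 - 3 = -3)
o = -156796035/36951047 (o = 4910*(-1/6337) - 20225*1/5831 = -4910/6337 - 20225/5831 = -156796035/36951047 ≈ -4.2433)
B(O, s) = -3 + O + s (B(O, s) = (O + s) - 3 = -3 + O + s)
o - (-36*(-91) + B(-9, 8)) = -156796035/36951047 - (-36*(-91) + (-3 - 9 + 8)) = -156796035/36951047 - (3276 - 4) = -156796035/36951047 - 1*3272 = -156796035/36951047 - 3272 = -121060621819/36951047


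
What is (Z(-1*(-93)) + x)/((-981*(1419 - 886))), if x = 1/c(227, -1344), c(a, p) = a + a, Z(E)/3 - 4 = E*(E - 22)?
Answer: -8998735/237384342 ≈ -0.037908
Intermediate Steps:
Z(E) = 12 + 3*E*(-22 + E) (Z(E) = 12 + 3*(E*(E - 22)) = 12 + 3*(E*(-22 + E)) = 12 + 3*E*(-22 + E))
c(a, p) = 2*a
x = 1/454 (x = 1/(2*227) = 1/454 ≈ 0.0022026)
(Z(-1*(-93)) + x)/((-981*(1419 - 886))) = ((12 - (-66)*(-93) + 3*(-1*(-93))²) + 1/454)/((-981*(1419 - 886))) = ((12 - 66*93 + 3*93²) + 1/454)/((-981*533)) = ((12 - 6138 + 3*8649) + 1/454)/(-522873) = ((12 - 6138 + 25947) + 1/454)*(-1/522873) = (19821 + 1/454)*(-1/522873) = (8998735/454)*(-1/522873) = -8998735/237384342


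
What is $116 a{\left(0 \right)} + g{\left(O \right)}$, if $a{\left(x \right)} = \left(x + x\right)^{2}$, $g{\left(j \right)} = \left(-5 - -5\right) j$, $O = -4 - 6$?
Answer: $0$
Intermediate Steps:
$O = -10$
$g{\left(j \right)} = 0$ ($g{\left(j \right)} = \left(-5 + 5\right) j = 0 j = 0$)
$a{\left(x \right)} = 4 x^{2}$ ($a{\left(x \right)} = \left(2 x\right)^{2} = 4 x^{2}$)
$116 a{\left(0 \right)} + g{\left(O \right)} = 116 \cdot 4 \cdot 0^{2} + 0 = 116 \cdot 4 \cdot 0 + 0 = 116 \cdot 0 + 0 = 0 + 0 = 0$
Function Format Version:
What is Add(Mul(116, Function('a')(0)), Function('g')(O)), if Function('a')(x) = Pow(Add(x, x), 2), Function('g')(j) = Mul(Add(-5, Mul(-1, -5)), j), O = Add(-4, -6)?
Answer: 0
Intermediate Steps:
O = -10
Function('g')(j) = 0 (Function('g')(j) = Mul(Add(-5, 5), j) = Mul(0, j) = 0)
Function('a')(x) = Mul(4, Pow(x, 2)) (Function('a')(x) = Pow(Mul(2, x), 2) = Mul(4, Pow(x, 2)))
Add(Mul(116, Function('a')(0)), Function('g')(O)) = Add(Mul(116, Mul(4, Pow(0, 2))), 0) = Add(Mul(116, Mul(4, 0)), 0) = Add(Mul(116, 0), 0) = Add(0, 0) = 0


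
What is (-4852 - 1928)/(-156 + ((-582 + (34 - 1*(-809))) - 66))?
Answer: -2260/13 ≈ -173.85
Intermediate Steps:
(-4852 - 1928)/(-156 + ((-582 + (34 - 1*(-809))) - 66)) = -6780/(-156 + ((-582 + (34 + 809)) - 66)) = -6780/(-156 + ((-582 + 843) - 66)) = -6780/(-156 + (261 - 66)) = -6780/(-156 + 195) = -6780/39 = -6780*1/39 = -2260/13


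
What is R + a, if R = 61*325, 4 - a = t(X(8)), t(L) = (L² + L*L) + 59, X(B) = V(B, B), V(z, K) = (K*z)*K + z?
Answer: -521030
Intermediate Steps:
V(z, K) = z + z*K² (V(z, K) = z*K² + z = z + z*K²)
X(B) = B*(1 + B²)
t(L) = 59 + 2*L² (t(L) = (L² + L²) + 59 = 2*L² + 59 = 59 + 2*L²)
a = -540855 (a = 4 - (59 + 2*(8 + 8³)²) = 4 - (59 + 2*(8 + 512)²) = 4 - (59 + 2*520²) = 4 - (59 + 2*270400) = 4 - (59 + 540800) = 4 - 1*540859 = 4 - 540859 = -540855)
R = 19825
R + a = 19825 - 540855 = -521030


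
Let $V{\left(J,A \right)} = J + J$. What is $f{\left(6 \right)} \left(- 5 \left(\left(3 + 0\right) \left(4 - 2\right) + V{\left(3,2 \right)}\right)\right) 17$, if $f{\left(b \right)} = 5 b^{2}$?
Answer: $-183600$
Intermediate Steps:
$V{\left(J,A \right)} = 2 J$
$f{\left(6 \right)} \left(- 5 \left(\left(3 + 0\right) \left(4 - 2\right) + V{\left(3,2 \right)}\right)\right) 17 = 5 \cdot 6^{2} \left(- 5 \left(\left(3 + 0\right) \left(4 - 2\right) + 2 \cdot 3\right)\right) 17 = 5 \cdot 36 \left(- 5 \left(3 \cdot 2 + 6\right)\right) 17 = 180 \left(- 5 \left(6 + 6\right)\right) 17 = 180 \left(\left(-5\right) 12\right) 17 = 180 \left(-60\right) 17 = \left(-10800\right) 17 = -183600$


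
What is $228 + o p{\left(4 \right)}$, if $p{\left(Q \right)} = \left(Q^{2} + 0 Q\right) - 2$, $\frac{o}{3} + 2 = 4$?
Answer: $312$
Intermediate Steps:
$o = 6$ ($o = -6 + 3 \cdot 4 = -6 + 12 = 6$)
$p{\left(Q \right)} = -2 + Q^{2}$ ($p{\left(Q \right)} = \left(Q^{2} + 0\right) - 2 = Q^{2} - 2 = -2 + Q^{2}$)
$228 + o p{\left(4 \right)} = 228 + 6 \left(-2 + 4^{2}\right) = 228 + 6 \left(-2 + 16\right) = 228 + 6 \cdot 14 = 228 + 84 = 312$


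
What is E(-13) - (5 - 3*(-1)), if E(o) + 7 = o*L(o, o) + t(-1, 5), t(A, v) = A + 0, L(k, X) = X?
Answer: 153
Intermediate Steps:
t(A, v) = A
E(o) = -8 + o**2 (E(o) = -7 + (o*o - 1) = -7 + (o**2 - 1) = -7 + (-1 + o**2) = -8 + o**2)
E(-13) - (5 - 3*(-1)) = (-8 + (-13)**2) - (5 - 3*(-1)) = (-8 + 169) - (5 + 3) = 161 - 1*8 = 161 - 8 = 153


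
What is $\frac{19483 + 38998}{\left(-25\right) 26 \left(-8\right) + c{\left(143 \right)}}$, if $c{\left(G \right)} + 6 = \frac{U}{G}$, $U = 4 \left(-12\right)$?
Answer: $\frac{8362783}{742694} \approx 11.26$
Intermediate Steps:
$U = -48$
$c{\left(G \right)} = -6 - \frac{48}{G}$
$\frac{19483 + 38998}{\left(-25\right) 26 \left(-8\right) + c{\left(143 \right)}} = \frac{19483 + 38998}{\left(-25\right) 26 \left(-8\right) - \left(6 + \frac{48}{143}\right)} = \frac{58481}{\left(-650\right) \left(-8\right) - \frac{906}{143}} = \frac{58481}{5200 - \frac{906}{143}} = \frac{58481}{\frac{742694}{143}} = 58481 \cdot \frac{143}{742694} = \frac{8362783}{742694}$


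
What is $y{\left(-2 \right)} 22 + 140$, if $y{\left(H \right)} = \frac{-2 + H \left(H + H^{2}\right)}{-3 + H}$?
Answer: $\frac{832}{5} \approx 166.4$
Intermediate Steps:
$y{\left(H \right)} = \frac{-2 + H \left(H + H^{2}\right)}{-3 + H}$
$y{\left(-2 \right)} 22 + 140 = \frac{-2 + \left(-2\right)^{2} + \left(-2\right)^{3}}{-3 - 2} \cdot 22 + 140 = \frac{-2 + 4 - 8}{-5} \cdot 22 + 140 = \left(- \frac{1}{5}\right) \left(-6\right) 22 + 140 = \frac{6}{5} \cdot 22 + 140 = \frac{132}{5} + 140 = \frac{832}{5}$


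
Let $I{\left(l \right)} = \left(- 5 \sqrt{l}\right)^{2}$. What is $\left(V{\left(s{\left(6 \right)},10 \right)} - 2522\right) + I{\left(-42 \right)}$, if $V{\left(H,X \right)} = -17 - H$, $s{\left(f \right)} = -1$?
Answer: $-3588$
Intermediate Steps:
$I{\left(l \right)} = 25 l$
$\left(V{\left(s{\left(6 \right)},10 \right)} - 2522\right) + I{\left(-42 \right)} = \left(\left(-17 - -1\right) - 2522\right) + 25 \left(-42\right) = \left(\left(-17 + 1\right) - 2522\right) - 1050 = \left(-16 - 2522\right) - 1050 = -2538 - 1050 = -3588$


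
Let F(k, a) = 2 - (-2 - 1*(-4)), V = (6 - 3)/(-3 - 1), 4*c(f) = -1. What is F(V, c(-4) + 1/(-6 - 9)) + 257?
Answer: 257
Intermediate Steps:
c(f) = -¼ (c(f) = (¼)*(-1) = -¼)
V = -¾ (V = 3/(-4) = 3*(-¼) = -¾ ≈ -0.75000)
F(k, a) = 0 (F(k, a) = 2 - (-2 + 4) = 2 - 1*2 = 2 - 2 = 0)
F(V, c(-4) + 1/(-6 - 9)) + 257 = 0 + 257 = 257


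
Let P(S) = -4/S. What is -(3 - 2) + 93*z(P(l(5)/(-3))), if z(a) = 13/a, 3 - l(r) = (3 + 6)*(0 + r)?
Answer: -8465/2 ≈ -4232.5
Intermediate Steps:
l(r) = 3 - 9*r (l(r) = 3 - (3 + 6)*(0 + r) = 3 - 9*r)
-(3 - 2) + 93*z(P(l(5)/(-3))) = -(3 - 2) + 93*(13/((-4*(-3/(3 - 9*5))))) = -1*1 + 93*(13/((-4*(-3/(3 - 45))))) = -1 + 93*(13/((-4/((-42*(-1/3)))))) = -1 + 93*(13/((-4/14))) = -1 + 93*(13/((-4*1/14))) = -1 + 93*(13/(-2/7)) = -1 + 93*(13*(-7/2)) = -1 + 93*(-91/2) = -1 - 8463/2 = -8465/2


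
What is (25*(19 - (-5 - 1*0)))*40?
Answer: 24000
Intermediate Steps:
(25*(19 - (-5 - 1*0)))*40 = (25*(19 - (-5 + 0)))*40 = (25*(19 - 1*(-5)))*40 = (25*(19 + 5))*40 = (25*24)*40 = 600*40 = 24000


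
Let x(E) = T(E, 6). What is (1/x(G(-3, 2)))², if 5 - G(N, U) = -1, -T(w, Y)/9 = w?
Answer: 1/2916 ≈ 0.00034294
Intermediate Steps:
T(w, Y) = -9*w
G(N, U) = 6 (G(N, U) = 5 - 1*(-1) = 5 + 1 = 6)
x(E) = -9*E
(1/x(G(-3, 2)))² = (1/(-9*6))² = (1/(-54))² = (-1/54)² = 1/2916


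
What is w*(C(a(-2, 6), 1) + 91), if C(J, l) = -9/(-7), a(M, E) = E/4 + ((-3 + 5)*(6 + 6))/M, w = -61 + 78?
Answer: 10982/7 ≈ 1568.9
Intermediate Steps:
w = 17
a(M, E) = 24/M + E/4 (a(M, E) = E*(¼) + (2*12)/M = E/4 + 24/M = 24/M + E/4)
C(J, l) = 9/7 (C(J, l) = -9*(-⅐) = 9/7)
w*(C(a(-2, 6), 1) + 91) = 17*(9/7 + 91) = 17*(646/7) = 10982/7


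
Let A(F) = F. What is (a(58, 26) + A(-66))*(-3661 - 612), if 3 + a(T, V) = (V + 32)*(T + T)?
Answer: -28453907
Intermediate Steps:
a(T, V) = -3 + 2*T*(32 + V) (a(T, V) = -3 + (V + 32)*(T + T) = -3 + (32 + V)*(2*T) = -3 + 2*T*(32 + V))
(a(58, 26) + A(-66))*(-3661 - 612) = ((-3 + 64*58 + 2*58*26) - 66)*(-3661 - 612) = ((-3 + 3712 + 3016) - 66)*(-4273) = (6725 - 66)*(-4273) = 6659*(-4273) = -28453907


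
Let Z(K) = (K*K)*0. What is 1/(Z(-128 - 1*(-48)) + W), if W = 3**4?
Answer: 1/81 ≈ 0.012346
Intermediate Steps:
Z(K) = 0 (Z(K) = K**2*0 = 0)
W = 81
1/(Z(-128 - 1*(-48)) + W) = 1/(0 + 81) = 1/81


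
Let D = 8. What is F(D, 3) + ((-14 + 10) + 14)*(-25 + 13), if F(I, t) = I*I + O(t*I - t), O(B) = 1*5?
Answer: -51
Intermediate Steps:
O(B) = 5
F(I, t) = 5 + I² (F(I, t) = I*I + 5 = I² + 5 = 5 + I²)
F(D, 3) + ((-14 + 10) + 14)*(-25 + 13) = (5 + 8²) + ((-14 + 10) + 14)*(-25 + 13) = (5 + 64) + (-4 + 14)*(-12) = 69 + 10*(-12) = 69 - 120 = -51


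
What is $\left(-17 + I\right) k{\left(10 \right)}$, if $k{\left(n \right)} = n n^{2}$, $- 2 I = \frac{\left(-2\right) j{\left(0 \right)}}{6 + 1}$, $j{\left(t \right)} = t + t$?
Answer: $-17000$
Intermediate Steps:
$j{\left(t \right)} = 2 t$
$I = 0$ ($I = - \frac{- 2 \cdot 2 \cdot 0 \frac{1}{6 + 1}}{2} = - \frac{\left(-2\right) 0 \cdot \frac{1}{7}}{2} = - \frac{0 \cdot \frac{1}{7}}{2} = \left(- \frac{1}{2}\right) 0 = 0$)
$k{\left(n \right)} = n^{3}$
$\left(-17 + I\right) k{\left(10 \right)} = \left(-17 + 0\right) 10^{3} = \left(-17\right) 1000 = -17000$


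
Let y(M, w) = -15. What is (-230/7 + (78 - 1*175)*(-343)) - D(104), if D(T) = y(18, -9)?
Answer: 232772/7 ≈ 33253.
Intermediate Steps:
D(T) = -15
(-230/7 + (78 - 1*175)*(-343)) - D(104) = (-230/7 + (78 - 1*175)*(-343)) - 1*(-15) = (-230*⅐ + (78 - 175)*(-343)) + 15 = (-230/7 - 97*(-343)) + 15 = (-230/7 + 33271) + 15 = 232667/7 + 15 = 232772/7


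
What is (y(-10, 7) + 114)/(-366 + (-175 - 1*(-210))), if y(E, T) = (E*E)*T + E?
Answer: -804/331 ≈ -2.4290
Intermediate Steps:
y(E, T) = E + T*E**2 (y(E, T) = E**2*T + E = T*E**2 + E = E + T*E**2)
(y(-10, 7) + 114)/(-366 + (-175 - 1*(-210))) = (-10*(1 - 10*7) + 114)/(-366 + (-175 - 1*(-210))) = (-10*(1 - 70) + 114)/(-366 + (-175 + 210)) = (-10*(-69) + 114)/(-366 + 35) = (690 + 114)/(-331) = 804*(-1/331) = -804/331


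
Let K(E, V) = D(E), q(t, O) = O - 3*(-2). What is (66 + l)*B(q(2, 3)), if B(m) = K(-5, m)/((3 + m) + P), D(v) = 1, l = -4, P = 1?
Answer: 62/13 ≈ 4.7692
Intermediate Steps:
q(t, O) = 6 + O (q(t, O) = O + 6 = 6 + O)
K(E, V) = 1
B(m) = 1/(4 + m) (B(m) = 1/((3 + m) + 1) = 1/(4 + m))
(66 + l)*B(q(2, 3)) = (66 - 4)/(4 + (6 + 3)) = 62/(4 + 9) = 62/13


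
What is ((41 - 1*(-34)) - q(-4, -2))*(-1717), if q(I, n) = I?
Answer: -135643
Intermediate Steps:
((41 - 1*(-34)) - q(-4, -2))*(-1717) = ((41 - 1*(-34)) - 1*(-4))*(-1717) = ((41 + 34) + 4)*(-1717) = (75 + 4)*(-1717) = 79*(-1717) = -135643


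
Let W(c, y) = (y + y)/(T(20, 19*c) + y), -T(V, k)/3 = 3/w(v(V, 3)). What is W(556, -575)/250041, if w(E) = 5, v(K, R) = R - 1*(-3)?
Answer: 2875/360559122 ≈ 7.9737e-6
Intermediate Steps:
v(K, R) = 3 + R (v(K, R) = R + 3 = 3 + R)
T(V, k) = -9/5
W(c, y) = 2*y/(-9/5 + y) (W(c, y) = (y + y)/(-9/5 + y) = (2*y)/(-9/5 + y) = 2*y/(-9/5 + y))
W(556, -575)/250041 = (10*(-575)/(-9 + 5*(-575)))/250041 = (10*(-575)/(-9 - 2875))*(1/250041) = (10*(-575)/(-2884))*(1/250041) = (10*(-575)*(-1/2884))*(1/250041) = (2875/1442)*(1/250041) = 2875/360559122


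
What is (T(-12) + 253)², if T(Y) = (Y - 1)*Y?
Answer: 167281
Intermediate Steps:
T(Y) = Y*(-1 + Y) (T(Y) = (-1 + Y)*Y = Y*(-1 + Y))
(T(-12) + 253)² = (-12*(-1 - 12) + 253)² = (-12*(-13) + 253)² = (156 + 253)² = 409² = 167281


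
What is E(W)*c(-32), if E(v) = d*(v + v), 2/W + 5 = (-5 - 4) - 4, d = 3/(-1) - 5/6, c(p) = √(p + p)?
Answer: 184*I/27 ≈ 6.8148*I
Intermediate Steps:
c(p) = √2*√p (c(p) = √(2*p) = √2*√p)
d = -23/6 (d = 3*(-1) - 5*⅙ = -3 - ⅚ = -23/6 ≈ -3.8333)
W = -⅑ (W = 2/(-5 + ((-5 - 4) - 4)) = 2/(-5 + (-9 - 4)) = 2/(-5 - 13) = 2/(-18) = 2*(-1/18) = -⅑ ≈ -0.11111)
E(v) = -23*v/3 (E(v) = -23*(v + v)/6 = -23*v/3)
E(W)*c(-32) = (-23/3*(-⅑))*(√2*√(-32)) = 23*(√2*(4*I*√2))/27 = 23*(8*I)/27 = 184*I/27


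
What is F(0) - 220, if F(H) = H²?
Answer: -220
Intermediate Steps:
F(0) - 220 = 0² - 220 = 0 - 220 = -220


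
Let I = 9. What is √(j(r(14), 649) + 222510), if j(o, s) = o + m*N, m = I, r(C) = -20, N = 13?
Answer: 7*√4543 ≈ 471.81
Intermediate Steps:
m = 9
j(o, s) = 117 + o (j(o, s) = o + 9*13 = o + 117 = 117 + o)
√(j(r(14), 649) + 222510) = √((117 - 20) + 222510) = √(97 + 222510) = √222607 = 7*√4543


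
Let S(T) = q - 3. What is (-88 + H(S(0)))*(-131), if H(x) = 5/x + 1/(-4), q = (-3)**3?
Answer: 138991/12 ≈ 11583.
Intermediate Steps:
q = -27
S(T) = -30 (S(T) = -27 - 3 = -30)
H(x) = -1/4 + 5/x (H(x) = 5/x + 1*(-1/4) = 5/x - 1/4 = -1/4 + 5/x)
(-88 + H(S(0)))*(-131) = (-88 + (1/4)*(20 - 1*(-30))/(-30))*(-131) = (-88 + (1/4)*(-1/30)*(20 + 30))*(-131) = (-88 + (1/4)*(-1/30)*50)*(-131) = (-88 - 5/12)*(-131) = -1061/12*(-131) = 138991/12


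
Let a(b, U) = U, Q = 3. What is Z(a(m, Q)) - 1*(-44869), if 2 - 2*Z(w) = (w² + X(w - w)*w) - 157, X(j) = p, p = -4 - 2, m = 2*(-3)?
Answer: 44953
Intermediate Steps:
m = -6
p = -6
X(j) = -6
Z(w) = 159/2 + 3*w - w²/2 (Z(w) = 1 - ((w² - 6*w) - 157)/2 = 1 - (-157 + w² - 6*w)/2 = 1 + (157/2 + 3*w - w²/2) = 159/2 + 3*w - w²/2)
Z(a(m, Q)) - 1*(-44869) = (159/2 + 3*3 - ½*3²) - 1*(-44869) = (159/2 + 9 - ½*9) + 44869 = (159/2 + 9 - 9/2) + 44869 = 84 + 44869 = 44953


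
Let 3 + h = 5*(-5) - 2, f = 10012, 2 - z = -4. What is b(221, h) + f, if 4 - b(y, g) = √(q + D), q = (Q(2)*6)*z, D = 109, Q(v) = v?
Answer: 10016 - √181 ≈ 10003.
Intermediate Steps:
z = 6 (z = 2 - 1*(-4) = 2 + 4 = 6)
h = -30 (h = -3 + (5*(-5) - 2) = -3 + (-25 - 2) = -3 - 27 = -30)
q = 72 (q = (2*6)*6 = 12*6 = 72)
b(y, g) = 4 - √181 (b(y, g) = 4 - √(72 + 109) = 4 - √181)
b(221, h) + f = (4 - √181) + 10012 = 10016 - √181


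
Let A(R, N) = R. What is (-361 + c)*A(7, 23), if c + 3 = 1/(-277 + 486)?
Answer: -532525/209 ≈ -2548.0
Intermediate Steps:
c = -626/209 (c = -3 + 1/(-277 + 486) = -3 + 1/209 = -626/209 ≈ -2.9952)
(-361 + c)*A(7, 23) = (-361 - 626/209)*7 = -76075/209*7 = -532525/209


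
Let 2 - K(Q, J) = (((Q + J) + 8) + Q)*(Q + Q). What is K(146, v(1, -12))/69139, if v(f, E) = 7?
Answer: -12806/9877 ≈ -1.2965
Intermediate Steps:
K(Q, J) = 2 - 2*Q*(8 + J + 2*Q) (K(Q, J) = 2 - (((Q + J) + 8) + Q)*(Q + Q) = 2 - (((J + Q) + 8) + Q)*2*Q = 2 - ((8 + J + Q) + Q)*2*Q = 2 - (8 + J + 2*Q)*2*Q = 2 - 2*Q*(8 + J + 2*Q))
K(146, v(1, -12))/69139 = (2 - 16*146 - 4*146**2 - 2*7*146)/69139 = (2 - 2336 - 4*21316 - 2044)*(1/69139) = (2 - 2336 - 85264 - 2044)*(1/69139) = -89642*1/69139 = -12806/9877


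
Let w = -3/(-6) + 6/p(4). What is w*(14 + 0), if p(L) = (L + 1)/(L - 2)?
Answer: 203/5 ≈ 40.600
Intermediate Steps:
p(L) = (1 + L)/(-2 + L)
w = 29/10 (w = -3/(-6) + 6/(((1 + 4)/(-2 + 4))) = -3*(-⅙) + 6/((5/2)) = ½ + 6/(((½)*5)) = ½ + 6/(5/2) = ½ + 6*(⅖) = ½ + 12/5 = 29/10 ≈ 2.9000)
w*(14 + 0) = 29*(14 + 0)/10 = (29/10)*14 = 203/5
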